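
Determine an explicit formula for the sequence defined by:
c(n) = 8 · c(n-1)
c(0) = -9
Pure geometric recurrence with ratio 8.
By induction c(n) = c(0) · (8)^n = - 9 \cdot 8^{n}.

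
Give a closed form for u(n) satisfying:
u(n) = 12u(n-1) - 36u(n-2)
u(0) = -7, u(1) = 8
Characteristic equation: x² - 12x + 36 = 0, which is (x - (6))².
Repeated root r = 6.
General solution: u(n) = (A + Bn)·(6)^n.
From u(0) = -7: A = -7.
From u(1) = 8: (A + B)·(6) = 8 ⇒ B = \frac{25}{3}.
So u(n) = \left(\frac{25 n}{3} - 7\right) \cdot (6)^n.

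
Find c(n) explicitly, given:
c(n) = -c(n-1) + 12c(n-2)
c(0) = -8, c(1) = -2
Characteristic equation: x² + x - 12 = 0, which factors as (x - (3))(x - (-4)) = 0.
Roots r₁ = 3, r₂ = -4 (distinct).
General solution: c(n) = A·(3)^n + B·(-4)^n.
From c(0) = -8: A + B = -8.
From c(1) = -2: 3A - 4B = -2.
Solving: A = - \frac{34}{7}, B = - \frac{22}{7}.
So c(n) = - \frac{22 \left(-4\right)^{n}}{7} - \frac{34 \cdot 3^{n}}{7}.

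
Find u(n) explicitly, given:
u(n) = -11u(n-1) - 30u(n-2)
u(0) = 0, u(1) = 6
Characteristic equation: x² + 11x + 30 = 0, which factors as (x - (-6))(x - (-5)) = 0.
Roots r₁ = -6, r₂ = -5 (distinct).
General solution: u(n) = A·(-6)^n + B·(-5)^n.
From u(0) = 0: A + B = 0.
From u(1) = 6: -6A - 5B = 6.
Solving: A = -6, B = 6.
So u(n) = 6 \left(-5\right)^{n} - 6 \left(-6\right)^{n}.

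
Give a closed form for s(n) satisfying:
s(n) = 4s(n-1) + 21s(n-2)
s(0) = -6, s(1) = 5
Characteristic equation: x² - 4x - 21 = 0, which factors as (x - (-3))(x - (7)) = 0.
Roots r₁ = -3, r₂ = 7 (distinct).
General solution: s(n) = A·(-3)^n + B·(7)^n.
From s(0) = -6: A + B = -6.
From s(1) = 5: -3A + 7B = 5.
Solving: A = - \frac{47}{10}, B = - \frac{13}{10}.
So s(n) = - \frac{47 \left(-3\right)^{n}}{10} - \frac{13 \cdot 7^{n}}{10}.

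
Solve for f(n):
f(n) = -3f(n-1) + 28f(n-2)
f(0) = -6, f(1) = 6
Characteristic equation: x² + 3x - 28 = 0, which factors as (x - (-7))(x - (4)) = 0.
Roots r₁ = -7, r₂ = 4 (distinct).
General solution: f(n) = A·(-7)^n + B·(4)^n.
From f(0) = -6: A + B = -6.
From f(1) = 6: -7A + 4B = 6.
Solving: A = - \frac{30}{11}, B = - \frac{36}{11}.
So f(n) = - \frac{30 \left(-7\right)^{n}}{11} - \frac{36 \cdot 4^{n}}{11}.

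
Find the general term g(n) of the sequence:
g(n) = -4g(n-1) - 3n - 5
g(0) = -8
First-order linear with linear forcing.
Homogeneous solution: g_h(n) = A·(-4)^n.
Try particular g_p(n) = pn + q. Substituting:
  pn + q = -4(p(n-1) + q) - 3n - 5.
Matching the n-coefficient: p = -4p - 3 ⇒ p = - \frac{3}{5}.
Matching constants: q = 4p - 4q - 5 ⇒ q = - \frac{37}{25}.
General: g(n) = A·(-4)^n - \frac{3 n}{5} - \frac{37}{25}.
Apply g(0) = -8: A - \frac{37}{25} = -8 ⇒ A = - \frac{163}{25}.
So g(n) = - \frac{163 \left(-4\right)^{n}}{25} - \frac{3 n}{5} - \frac{37}{25}.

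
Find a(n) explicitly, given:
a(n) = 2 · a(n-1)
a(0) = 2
Pure geometric recurrence with ratio 2.
By induction a(n) = a(0) · (2)^n = 2 \cdot 2^{n}.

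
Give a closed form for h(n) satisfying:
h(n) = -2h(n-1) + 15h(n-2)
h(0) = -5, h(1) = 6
Characteristic equation: x² + 2x - 15 = 0, which factors as (x - (3))(x - (-5)) = 0.
Roots r₁ = 3, r₂ = -5 (distinct).
General solution: h(n) = A·(3)^n + B·(-5)^n.
From h(0) = -5: A + B = -5.
From h(1) = 6: 3A - 5B = 6.
Solving: A = - \frac{19}{8}, B = - \frac{21}{8}.
So h(n) = - \frac{21 \left(-5\right)^{n}}{8} - \frac{19 \cdot 3^{n}}{8}.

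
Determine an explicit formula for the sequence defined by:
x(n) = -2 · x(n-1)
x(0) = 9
Pure geometric recurrence with ratio -2.
By induction x(n) = x(0) · (-2)^n = 9 \left(-2\right)^{n}.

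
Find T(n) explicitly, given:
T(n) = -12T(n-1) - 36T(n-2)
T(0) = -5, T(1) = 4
Characteristic equation: x² + 12x + 36 = 0, which is (x - (-6))².
Repeated root r = -6.
General solution: T(n) = (A + Bn)·(-6)^n.
From T(0) = -5: A = -5.
From T(1) = 4: (A + B)·(-6) = 4 ⇒ B = \frac{13}{3}.
So T(n) = \left(\frac{13 n}{3} - 5\right) \cdot (-6)^n.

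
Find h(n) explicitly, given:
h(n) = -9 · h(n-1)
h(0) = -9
Pure geometric recurrence with ratio -9.
By induction h(n) = h(0) · (-9)^n = - 9 \left(-9\right)^{n}.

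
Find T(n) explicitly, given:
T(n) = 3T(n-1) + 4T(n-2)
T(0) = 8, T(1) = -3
Characteristic equation: x² - 3x - 4 = 0, which factors as (x - (4))(x - (-1)) = 0.
Roots r₁ = 4, r₂ = -1 (distinct).
General solution: T(n) = A·(4)^n + B·(-1)^n.
From T(0) = 8: A + B = 8.
From T(1) = -3: 4A - B = -3.
Solving: A = 1, B = 7.
So T(n) = 7 \left(-1\right)^{n} + 4^{n}.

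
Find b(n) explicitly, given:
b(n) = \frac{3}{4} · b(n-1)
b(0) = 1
Pure geometric recurrence with ratio \frac{3}{4}.
By induction b(n) = b(0) · (\frac{3}{4})^n = \left(\frac{3}{4}\right)^{n}.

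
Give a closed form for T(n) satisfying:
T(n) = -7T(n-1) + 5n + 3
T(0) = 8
First-order linear with linear forcing.
Homogeneous solution: T_h(n) = A·(-7)^n.
Try particular T_p(n) = pn + q. Substituting:
  pn + q = -7(p(n-1) + q) + 5n + 3.
Matching the n-coefficient: p = -7p + 5 ⇒ p = \frac{5}{8}.
Matching constants: q = 7p - 7q + 3 ⇒ q = \frac{59}{64}.
General: T(n) = A·(-7)^n + \frac{5 n}{8} + \frac{59}{64}.
Apply T(0) = 8: A + \frac{59}{64} = 8 ⇒ A = \frac{453}{64}.
So T(n) = \frac{453 \left(-7\right)^{n}}{64} + \frac{5 n}{8} + \frac{59}{64}.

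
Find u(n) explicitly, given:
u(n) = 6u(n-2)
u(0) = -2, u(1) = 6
Characteristic equation: x² - 6 = 0.
Discriminant Δ = (0)² + 4·(6) = 24.
Roots r₁,₂ = (0 ± √24)/2, so r₁ = \sqrt{6}, r₂ = - \sqrt{6}.
General solution: u(n) = A·r₁^n + B·r₂^n.
From the initial conditions, A + B = -2 and r₁A + r₂B = 6.
Since r₁ - r₂ = √24: A = (6 - (-2)r₂)/√24 = -1 + \frac{\sqrt{6}}{2}, and B = -2 - A = - \frac{\sqrt{6}}{2} - 1.
So u(n) = \left(-1 + \frac{\sqrt{6}}{2}\right)\left(\sqrt{6}\right)^n + \left(- \frac{\sqrt{6}}{2} - 1\right)\left(- \sqrt{6}\right)^n.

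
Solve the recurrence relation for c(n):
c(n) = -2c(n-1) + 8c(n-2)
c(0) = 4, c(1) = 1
Characteristic equation: x² + 2x - 8 = 0, which factors as (x - (-4))(x - (2)) = 0.
Roots r₁ = -4, r₂ = 2 (distinct).
General solution: c(n) = A·(-4)^n + B·(2)^n.
From c(0) = 4: A + B = 4.
From c(1) = 1: -4A + 2B = 1.
Solving: A = \frac{7}{6}, B = \frac{17}{6}.
So c(n) = \frac{7 \left(-4\right)^{n}}{6} + \frac{17 \cdot 2^{n}}{6}.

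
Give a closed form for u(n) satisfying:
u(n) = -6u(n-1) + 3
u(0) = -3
First-order linear non-homogeneous.
Homogeneous solution: u_h(n) = A·(-6)^n.
Try constant particular solution u_p = K: K = -6K + 3 ⇒ K = \frac{3}{7}.
General: u(n) = A·(-6)^n + \frac{3}{7}.
Apply u(0) = -3: A + \frac{3}{7} = -3 ⇒ A = - \frac{24}{7}.
So u(n) = \frac{3}{7} - \frac{24 \left(-6\right)^{n}}{7}.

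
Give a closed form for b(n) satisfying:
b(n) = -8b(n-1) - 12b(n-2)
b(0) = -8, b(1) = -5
Characteristic equation: x² + 8x + 12 = 0, which factors as (x - (-2))(x - (-6)) = 0.
Roots r₁ = -2, r₂ = -6 (distinct).
General solution: b(n) = A·(-2)^n + B·(-6)^n.
From b(0) = -8: A + B = -8.
From b(1) = -5: -2A - 6B = -5.
Solving: A = - \frac{53}{4}, B = \frac{21}{4}.
So b(n) = - \frac{53 \left(-2\right)^{n}}{4} + \frac{21 \left(-6\right)^{n}}{4}.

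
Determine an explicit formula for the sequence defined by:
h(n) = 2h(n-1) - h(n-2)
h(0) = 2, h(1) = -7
Characteristic equation: x² - 2x + 1 = 0, which is (x - (1))².
Repeated root r = 1.
General solution: h(n) = (A + Bn)·(1)^n.
From h(0) = 2: A = 2.
From h(1) = -7: (A + B)·(1) = -7 ⇒ B = -9.
So h(n) = \left(2 - 9 n\right) \cdot (1)^n.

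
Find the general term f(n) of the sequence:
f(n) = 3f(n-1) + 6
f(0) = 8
First-order linear non-homogeneous.
Homogeneous solution: f_h(n) = A·(3)^n.
Try constant particular solution f_p = K: K = 3K + 6 ⇒ K = -3.
General: f(n) = A·(3)^n - 3.
Apply f(0) = 8: A - 3 = 8 ⇒ A = 11.
So f(n) = 11 \cdot 3^{n} - 3.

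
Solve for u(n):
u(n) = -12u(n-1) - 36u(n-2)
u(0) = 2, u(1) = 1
Characteristic equation: x² + 12x + 36 = 0, which is (x - (-6))².
Repeated root r = -6.
General solution: u(n) = (A + Bn)·(-6)^n.
From u(0) = 2: A = 2.
From u(1) = 1: (A + B)·(-6) = 1 ⇒ B = - \frac{13}{6}.
So u(n) = \left(2 - \frac{13 n}{6}\right) \cdot (-6)^n.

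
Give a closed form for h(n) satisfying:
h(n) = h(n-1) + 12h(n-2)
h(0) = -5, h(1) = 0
Characteristic equation: x² - x - 12 = 0, which factors as (x - (-3))(x - (4)) = 0.
Roots r₁ = -3, r₂ = 4 (distinct).
General solution: h(n) = A·(-3)^n + B·(4)^n.
From h(0) = -5: A + B = -5.
From h(1) = 0: -3A + 4B = 0.
Solving: A = - \frac{20}{7}, B = - \frac{15}{7}.
So h(n) = - \frac{20 \left(-3\right)^{n}}{7} - \frac{15 \cdot 4^{n}}{7}.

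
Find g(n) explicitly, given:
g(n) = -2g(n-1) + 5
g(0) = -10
First-order linear non-homogeneous.
Homogeneous solution: g_h(n) = A·(-2)^n.
Try constant particular solution g_p = K: K = -2K + 5 ⇒ K = \frac{5}{3}.
General: g(n) = A·(-2)^n + \frac{5}{3}.
Apply g(0) = -10: A + \frac{5}{3} = -10 ⇒ A = - \frac{35}{3}.
So g(n) = \frac{5}{3} - \frac{35 \left(-2\right)^{n}}{3}.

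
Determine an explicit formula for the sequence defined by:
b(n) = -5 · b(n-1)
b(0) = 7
Pure geometric recurrence with ratio -5.
By induction b(n) = b(0) · (-5)^n = 7 \left(-5\right)^{n}.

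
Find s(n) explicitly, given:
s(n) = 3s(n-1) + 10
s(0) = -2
First-order linear non-homogeneous.
Homogeneous solution: s_h(n) = A·(3)^n.
Try constant particular solution s_p = K: K = 3K + 10 ⇒ K = -5.
General: s(n) = A·(3)^n - 5.
Apply s(0) = -2: A - 5 = -2 ⇒ A = 3.
So s(n) = 3 \cdot 3^{n} - 5.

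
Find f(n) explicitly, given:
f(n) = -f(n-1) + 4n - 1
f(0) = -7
First-order linear with linear forcing.
Homogeneous solution: f_h(n) = A·(-1)^n.
Try particular f_p(n) = pn + q. Substituting:
  pn + q = -(p(n-1) + q) + 4n - 1.
Matching the n-coefficient: p = -p + 4 ⇒ p = 2.
Matching constants: q = p - q - 1 ⇒ q = \frac{1}{2}.
General: f(n) = A·(-1)^n + 2 n + \frac{1}{2}.
Apply f(0) = -7: A + \frac{1}{2} = -7 ⇒ A = - \frac{15}{2}.
So f(n) = - \frac{15 \left(-1\right)^{n}}{2} + 2 n + \frac{1}{2}.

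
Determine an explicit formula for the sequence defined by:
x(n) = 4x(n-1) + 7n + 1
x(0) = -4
First-order linear with linear forcing.
Homogeneous solution: x_h(n) = A·(4)^n.
Try particular x_p(n) = pn + q. Substituting:
  pn + q = 4(p(n-1) + q) + 7n + 1.
Matching the n-coefficient: p = 4p + 7 ⇒ p = - \frac{7}{3}.
Matching constants: q = -4p + 4q + 1 ⇒ q = - \frac{31}{9}.
General: x(n) = A·(4)^n - \frac{7 n}{3} - \frac{31}{9}.
Apply x(0) = -4: A - \frac{31}{9} = -4 ⇒ A = - \frac{5}{9}.
So x(n) = - \frac{5 \cdot 4^{n}}{9} - \frac{7 n}{3} - \frac{31}{9}.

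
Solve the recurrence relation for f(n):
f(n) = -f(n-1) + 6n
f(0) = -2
First-order linear with linear forcing.
Homogeneous solution: f_h(n) = A·(-1)^n.
Try particular f_p(n) = pn + q. Substituting:
  pn + q = -(p(n-1) + q) + 6n.
Matching the n-coefficient: p = -p + 6 ⇒ p = 3.
Matching constants: q = p - q ⇒ q = \frac{3}{2}.
General: f(n) = A·(-1)^n + 3 n + \frac{3}{2}.
Apply f(0) = -2: A + \frac{3}{2} = -2 ⇒ A = - \frac{7}{2}.
So f(n) = - \frac{7 \left(-1\right)^{n}}{2} + 3 n + \frac{3}{2}.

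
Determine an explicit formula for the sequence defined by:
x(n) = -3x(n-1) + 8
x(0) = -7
First-order linear non-homogeneous.
Homogeneous solution: x_h(n) = A·(-3)^n.
Try constant particular solution x_p = K: K = -3K + 8 ⇒ K = 2.
General: x(n) = A·(-3)^n + 2.
Apply x(0) = -7: A + 2 = -7 ⇒ A = -9.
So x(n) = 2 - 9 \left(-3\right)^{n}.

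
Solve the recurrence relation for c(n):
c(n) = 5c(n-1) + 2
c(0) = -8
First-order linear non-homogeneous.
Homogeneous solution: c_h(n) = A·(5)^n.
Try constant particular solution c_p = K: K = 5K + 2 ⇒ K = - \frac{1}{2}.
General: c(n) = A·(5)^n - \frac{1}{2}.
Apply c(0) = -8: A - \frac{1}{2} = -8 ⇒ A = - \frac{15}{2}.
So c(n) = - \frac{15 \cdot 5^{n}}{2} - \frac{1}{2}.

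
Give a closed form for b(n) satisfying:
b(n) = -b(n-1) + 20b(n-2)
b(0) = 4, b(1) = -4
Characteristic equation: x² + x - 20 = 0, which factors as (x - (-5))(x - (4)) = 0.
Roots r₁ = -5, r₂ = 4 (distinct).
General solution: b(n) = A·(-5)^n + B·(4)^n.
From b(0) = 4: A + B = 4.
From b(1) = -4: -5A + 4B = -4.
Solving: A = \frac{20}{9}, B = \frac{16}{9}.
So b(n) = \frac{20 \left(-5\right)^{n}}{9} + \frac{16 \cdot 4^{n}}{9}.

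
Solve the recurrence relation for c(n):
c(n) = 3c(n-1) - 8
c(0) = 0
First-order linear non-homogeneous.
Homogeneous solution: c_h(n) = A·(3)^n.
Try constant particular solution c_p = K: K = 3K - 8 ⇒ K = 4.
General: c(n) = A·(3)^n + 4.
Apply c(0) = 0: A + 4 = 0 ⇒ A = -4.
So c(n) = 4 - 4 \cdot 3^{n}.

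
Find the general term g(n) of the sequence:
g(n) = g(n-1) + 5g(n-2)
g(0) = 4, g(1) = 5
Characteristic equation: x² - x - 5 = 0.
Discriminant Δ = (1)² + 4·(5) = 21.
Roots r₁,₂ = (1 ± √21)/2, so r₁ = \frac{1}{2} + \frac{\sqrt{21}}{2}, r₂ = \frac{1}{2} - \frac{\sqrt{21}}{2}.
General solution: g(n) = A·r₁^n + B·r₂^n.
From the initial conditions, A + B = 4 and r₁A + r₂B = 5.
Since r₁ - r₂ = √21: A = (5 - (4)r₂)/√21 = \frac{\sqrt{21}}{7} + 2, and B = 4 - A = 2 - \frac{\sqrt{21}}{7}.
So g(n) = \left(\frac{\sqrt{21}}{7} + 2\right)\left(\frac{1}{2} + \frac{\sqrt{21}}{2}\right)^n + \left(2 - \frac{\sqrt{21}}{7}\right)\left(\frac{1}{2} - \frac{\sqrt{21}}{2}\right)^n.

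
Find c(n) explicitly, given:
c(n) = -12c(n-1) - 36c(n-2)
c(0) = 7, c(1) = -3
Characteristic equation: x² + 12x + 36 = 0, which is (x - (-6))².
Repeated root r = -6.
General solution: c(n) = (A + Bn)·(-6)^n.
From c(0) = 7: A = 7.
From c(1) = -3: (A + B)·(-6) = -3 ⇒ B = - \frac{13}{2}.
So c(n) = \left(7 - \frac{13 n}{2}\right) \cdot (-6)^n.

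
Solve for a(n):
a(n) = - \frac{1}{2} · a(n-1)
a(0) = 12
Pure geometric recurrence with ratio - \frac{1}{2}.
By induction a(n) = a(0) · (- \frac{1}{2})^n = 12 \left(- \frac{1}{2}\right)^{n}.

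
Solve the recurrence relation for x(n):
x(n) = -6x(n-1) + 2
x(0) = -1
First-order linear non-homogeneous.
Homogeneous solution: x_h(n) = A·(-6)^n.
Try constant particular solution x_p = K: K = -6K + 2 ⇒ K = \frac{2}{7}.
General: x(n) = A·(-6)^n + \frac{2}{7}.
Apply x(0) = -1: A + \frac{2}{7} = -1 ⇒ A = - \frac{9}{7}.
So x(n) = \frac{2}{7} - \frac{9 \left(-6\right)^{n}}{7}.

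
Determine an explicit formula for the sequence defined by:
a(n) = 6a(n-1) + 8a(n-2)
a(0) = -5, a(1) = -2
Characteristic equation: x² - 6x - 8 = 0.
Discriminant Δ = (6)² + 4·(8) = 68.
Roots r₁,₂ = (6 ± √68)/2, so r₁ = 3 + \sqrt{17}, r₂ = 3 - \sqrt{17}.
General solution: a(n) = A·r₁^n + B·r₂^n.
From the initial conditions, A + B = -5 and r₁A + r₂B = -2.
Since r₁ - r₂ = √68: A = (-2 - (-5)r₂)/√68 = - \frac{5}{2} + \frac{13 \sqrt{17}}{34}, and B = -5 - A = - \frac{5}{2} - \frac{13 \sqrt{17}}{34}.
So a(n) = \left(- \frac{5}{2} + \frac{13 \sqrt{17}}{34}\right)\left(3 + \sqrt{17}\right)^n + \left(- \frac{5}{2} - \frac{13 \sqrt{17}}{34}\right)\left(3 - \sqrt{17}\right)^n.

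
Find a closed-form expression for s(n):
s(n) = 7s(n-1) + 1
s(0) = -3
First-order linear non-homogeneous.
Homogeneous solution: s_h(n) = A·(7)^n.
Try constant particular solution s_p = K: K = 7K + 1 ⇒ K = - \frac{1}{6}.
General: s(n) = A·(7)^n - \frac{1}{6}.
Apply s(0) = -3: A - \frac{1}{6} = -3 ⇒ A = - \frac{17}{6}.
So s(n) = - \frac{17 \cdot 7^{n}}{6} - \frac{1}{6}.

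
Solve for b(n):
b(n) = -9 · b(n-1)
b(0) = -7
Pure geometric recurrence with ratio -9.
By induction b(n) = b(0) · (-9)^n = - 7 \left(-9\right)^{n}.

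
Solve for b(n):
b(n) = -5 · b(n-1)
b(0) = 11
Pure geometric recurrence with ratio -5.
By induction b(n) = b(0) · (-5)^n = 11 \left(-5\right)^{n}.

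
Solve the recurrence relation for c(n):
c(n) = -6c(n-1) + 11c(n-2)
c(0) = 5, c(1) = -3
Characteristic equation: x² + 6x - 11 = 0.
Discriminant Δ = (-6)² + 4·(11) = 80.
Roots r₁,₂ = (-6 ± √80)/2, so r₁ = -3 + 2 \sqrt{5}, r₂ = - 2 \sqrt{5} - 3.
General solution: c(n) = A·r₁^n + B·r₂^n.
From the initial conditions, A + B = 5 and r₁A + r₂B = -3.
Since r₁ - r₂ = √80: A = (-3 - (5)r₂)/√80 = \frac{3 \sqrt{5}}{5} + \frac{5}{2}, and B = 5 - A = \frac{5}{2} - \frac{3 \sqrt{5}}{5}.
So c(n) = \left(\frac{3 \sqrt{5}}{5} + \frac{5}{2}\right)\left(-3 + 2 \sqrt{5}\right)^n + \left(\frac{5}{2} - \frac{3 \sqrt{5}}{5}\right)\left(- 2 \sqrt{5} - 3\right)^n.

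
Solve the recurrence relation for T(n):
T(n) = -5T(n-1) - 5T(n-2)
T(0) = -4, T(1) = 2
Characteristic equation: x² + 5x + 5 = 0.
Discriminant Δ = (-5)² + 4·(-5) = 5.
Roots r₁,₂ = (-5 ± √5)/2, so r₁ = - \frac{5}{2} + \frac{\sqrt{5}}{2}, r₂ = - \frac{5}{2} - \frac{\sqrt{5}}{2}.
General solution: T(n) = A·r₁^n + B·r₂^n.
From the initial conditions, A + B = -4 and r₁A + r₂B = 2.
Since r₁ - r₂ = √5: A = (2 - (-4)r₂)/√5 = - \frac{8 \sqrt{5}}{5} - 2, and B = -4 - A = -2 + \frac{8 \sqrt{5}}{5}.
So T(n) = \left(- \frac{8 \sqrt{5}}{5} - 2\right)\left(- \frac{5}{2} + \frac{\sqrt{5}}{2}\right)^n + \left(-2 + \frac{8 \sqrt{5}}{5}\right)\left(- \frac{5}{2} - \frac{\sqrt{5}}{2}\right)^n.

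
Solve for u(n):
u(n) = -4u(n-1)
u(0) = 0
This is a homogeneous first-order recurrence with ratio -4.
By induction u(n) = u(0) · (-4)^n = 0.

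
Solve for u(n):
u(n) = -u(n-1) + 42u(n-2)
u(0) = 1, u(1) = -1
Characteristic equation: x² + x - 42 = 0, which factors as (x - (-7))(x - (6)) = 0.
Roots r₁ = -7, r₂ = 6 (distinct).
General solution: u(n) = A·(-7)^n + B·(6)^n.
From u(0) = 1: A + B = 1.
From u(1) = -1: -7A + 6B = -1.
Solving: A = \frac{7}{13}, B = \frac{6}{13}.
So u(n) = \frac{7 \left(-7\right)^{n}}{13} + \frac{6 \cdot 6^{n}}{13}.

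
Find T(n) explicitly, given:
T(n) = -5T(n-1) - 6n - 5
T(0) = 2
First-order linear with linear forcing.
Homogeneous solution: T_h(n) = A·(-5)^n.
Try particular T_p(n) = pn + q. Substituting:
  pn + q = -5(p(n-1) + q) - 6n - 5.
Matching the n-coefficient: p = -5p - 6 ⇒ p = -1.
Matching constants: q = 5p - 5q - 5 ⇒ q = - \frac{5}{3}.
General: T(n) = A·(-5)^n - n - \frac{5}{3}.
Apply T(0) = 2: A - \frac{5}{3} = 2 ⇒ A = \frac{11}{3}.
So T(n) = \frac{11 \left(-5\right)^{n}}{3} - n - \frac{5}{3}.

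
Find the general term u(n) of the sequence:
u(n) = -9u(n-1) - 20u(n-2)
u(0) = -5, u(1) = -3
Characteristic equation: x² + 9x + 20 = 0, which factors as (x - (-5))(x - (-4)) = 0.
Roots r₁ = -5, r₂ = -4 (distinct).
General solution: u(n) = A·(-5)^n + B·(-4)^n.
From u(0) = -5: A + B = -5.
From u(1) = -3: -5A - 4B = -3.
Solving: A = 23, B = -28.
So u(n) = - 28 \left(-4\right)^{n} + 23 \left(-5\right)^{n}.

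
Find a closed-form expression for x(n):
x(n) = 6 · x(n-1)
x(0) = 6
Pure geometric recurrence with ratio 6.
By induction x(n) = x(0) · (6)^n = 6 \cdot 6^{n}.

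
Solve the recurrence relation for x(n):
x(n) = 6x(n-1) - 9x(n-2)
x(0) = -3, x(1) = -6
Characteristic equation: x² - 6x + 9 = 0, which is (x - (3))².
Repeated root r = 3.
General solution: x(n) = (A + Bn)·(3)^n.
From x(0) = -3: A = -3.
From x(1) = -6: (A + B)·(3) = -6 ⇒ B = 1.
So x(n) = \left(n - 3\right) \cdot (3)^n.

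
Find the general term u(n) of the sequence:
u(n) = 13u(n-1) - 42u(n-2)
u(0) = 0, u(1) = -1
Characteristic equation: x² - 13x + 42 = 0, which factors as (x - (7))(x - (6)) = 0.
Roots r₁ = 7, r₂ = 6 (distinct).
General solution: u(n) = A·(7)^n + B·(6)^n.
From u(0) = 0: A + B = 0.
From u(1) = -1: 7A + 6B = -1.
Solving: A = -1, B = 1.
So u(n) = 6^{n} - 7^{n}.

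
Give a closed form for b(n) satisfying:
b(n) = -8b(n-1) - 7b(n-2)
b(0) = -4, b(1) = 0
Characteristic equation: x² + 8x + 7 = 0, which factors as (x - (-7))(x - (-1)) = 0.
Roots r₁ = -7, r₂ = -1 (distinct).
General solution: b(n) = A·(-7)^n + B·(-1)^n.
From b(0) = -4: A + B = -4.
From b(1) = 0: -7A - B = 0.
Solving: A = \frac{2}{3}, B = - \frac{14}{3}.
So b(n) = - \frac{14 \left(-1\right)^{n}}{3} + \frac{2 \left(-7\right)^{n}}{3}.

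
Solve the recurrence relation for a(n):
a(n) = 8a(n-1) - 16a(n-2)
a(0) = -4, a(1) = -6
Characteristic equation: x² - 8x + 16 = 0, which is (x - (4))².
Repeated root r = 4.
General solution: a(n) = (A + Bn)·(4)^n.
From a(0) = -4: A = -4.
From a(1) = -6: (A + B)·(4) = -6 ⇒ B = \frac{5}{2}.
So a(n) = \left(\frac{5 n}{2} - 4\right) \cdot (4)^n.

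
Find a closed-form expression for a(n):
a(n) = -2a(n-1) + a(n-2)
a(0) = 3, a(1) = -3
Characteristic equation: x² + 2x - 1 = 0.
Discriminant Δ = (-2)² + 4·(1) = 8.
Roots r₁,₂ = (-2 ± √8)/2, so r₁ = -1 + \sqrt{2}, r₂ = - \sqrt{2} - 1.
General solution: a(n) = A·r₁^n + B·r₂^n.
From the initial conditions, A + B = 3 and r₁A + r₂B = -3.
Since r₁ - r₂ = √8: A = (-3 - (3)r₂)/√8 = \frac{3}{2}, and B = 3 - A = \frac{3}{2}.
So a(n) = \left(\frac{3}{2}\right)\left(-1 + \sqrt{2}\right)^n + \left(\frac{3}{2}\right)\left(- \sqrt{2} - 1\right)^n.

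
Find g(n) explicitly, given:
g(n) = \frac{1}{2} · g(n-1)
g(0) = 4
Pure geometric recurrence with ratio \frac{1}{2}.
By induction g(n) = g(0) · (\frac{1}{2})^n = 4 \cdot 2^{- n}.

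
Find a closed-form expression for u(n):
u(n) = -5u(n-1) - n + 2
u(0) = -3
First-order linear with linear forcing.
Homogeneous solution: u_h(n) = A·(-5)^n.
Try particular u_p(n) = pn + q. Substituting:
  pn + q = -5(p(n-1) + q) - n + 2.
Matching the n-coefficient: p = -5p - 1 ⇒ p = - \frac{1}{6}.
Matching constants: q = 5p - 5q + 2 ⇒ q = \frac{7}{36}.
General: u(n) = A·(-5)^n - \frac{n}{6} + \frac{7}{36}.
Apply u(0) = -3: A + \frac{7}{36} = -3 ⇒ A = - \frac{115}{36}.
So u(n) = - \frac{115 \left(-5\right)^{n}}{36} - \frac{n}{6} + \frac{7}{36}.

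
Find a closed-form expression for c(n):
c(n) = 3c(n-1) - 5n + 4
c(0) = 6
First-order linear with linear forcing.
Homogeneous solution: c_h(n) = A·(3)^n.
Try particular c_p(n) = pn + q. Substituting:
  pn + q = 3(p(n-1) + q) - 5n + 4.
Matching the n-coefficient: p = 3p - 5 ⇒ p = \frac{5}{2}.
Matching constants: q = -3p + 3q + 4 ⇒ q = \frac{7}{4}.
General: c(n) = A·(3)^n + \frac{5 n}{2} + \frac{7}{4}.
Apply c(0) = 6: A + \frac{7}{4} = 6 ⇒ A = \frac{17}{4}.
So c(n) = \frac{17 \cdot 3^{n}}{4} + \frac{5 n}{2} + \frac{7}{4}.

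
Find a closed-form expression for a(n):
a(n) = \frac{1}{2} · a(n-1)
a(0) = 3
Pure geometric recurrence with ratio \frac{1}{2}.
By induction a(n) = a(0) · (\frac{1}{2})^n = 3 \cdot 2^{- n}.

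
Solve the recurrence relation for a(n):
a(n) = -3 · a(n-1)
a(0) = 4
Pure geometric recurrence with ratio -3.
By induction a(n) = a(0) · (-3)^n = 4 \left(-3\right)^{n}.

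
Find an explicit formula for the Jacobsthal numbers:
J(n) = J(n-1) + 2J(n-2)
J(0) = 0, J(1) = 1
This is the Jacobsthal sequence.
Characteristic equation: x² - x - 2 = 0; roots r₁ = 2, r₂ = -1.
General: J(n) = A·r₁^n + B·r₂^n. Solving with J(0)=0, J(1)=1 gives A = \frac{1}{3}, B = - \frac{1}{3}.
So J(n) = - \frac{\left(-1\right)^{n}}{3} + \frac{2^{n}}{3}.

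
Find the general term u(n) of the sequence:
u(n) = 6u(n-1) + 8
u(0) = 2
First-order linear non-homogeneous.
Homogeneous solution: u_h(n) = A·(6)^n.
Try constant particular solution u_p = K: K = 6K + 8 ⇒ K = - \frac{8}{5}.
General: u(n) = A·(6)^n - \frac{8}{5}.
Apply u(0) = 2: A - \frac{8}{5} = 2 ⇒ A = \frac{18}{5}.
So u(n) = \frac{18 \cdot 6^{n}}{5} - \frac{8}{5}.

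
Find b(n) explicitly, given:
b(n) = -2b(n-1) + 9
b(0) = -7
First-order linear non-homogeneous.
Homogeneous solution: b_h(n) = A·(-2)^n.
Try constant particular solution b_p = K: K = -2K + 9 ⇒ K = 3.
General: b(n) = A·(-2)^n + 3.
Apply b(0) = -7: A + 3 = -7 ⇒ A = -10.
So b(n) = 3 - 10 \left(-2\right)^{n}.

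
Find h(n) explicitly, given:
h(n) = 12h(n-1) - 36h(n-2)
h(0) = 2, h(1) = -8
Characteristic equation: x² - 12x + 36 = 0, which is (x - (6))².
Repeated root r = 6.
General solution: h(n) = (A + Bn)·(6)^n.
From h(0) = 2: A = 2.
From h(1) = -8: (A + B)·(6) = -8 ⇒ B = - \frac{10}{3}.
So h(n) = \left(2 - \frac{10 n}{3}\right) \cdot (6)^n.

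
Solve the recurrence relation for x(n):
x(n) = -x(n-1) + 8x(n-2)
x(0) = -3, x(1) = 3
Characteristic equation: x² + x - 8 = 0.
Discriminant Δ = (-1)² + 4·(8) = 33.
Roots r₁,₂ = (-1 ± √33)/2, so r₁ = - \frac{1}{2} + \frac{\sqrt{33}}{2}, r₂ = - \frac{\sqrt{33}}{2} - \frac{1}{2}.
General solution: x(n) = A·r₁^n + B·r₂^n.
From the initial conditions, A + B = -3 and r₁A + r₂B = 3.
Since r₁ - r₂ = √33: A = (3 - (-3)r₂)/√33 = - \frac{3}{2} + \frac{\sqrt{33}}{22}, and B = -3 - A = - \frac{3}{2} - \frac{\sqrt{33}}{22}.
So x(n) = \left(- \frac{3}{2} + \frac{\sqrt{33}}{22}\right)\left(- \frac{1}{2} + \frac{\sqrt{33}}{2}\right)^n + \left(- \frac{3}{2} - \frac{\sqrt{33}}{22}\right)\left(- \frac{\sqrt{33}}{2} - \frac{1}{2}\right)^n.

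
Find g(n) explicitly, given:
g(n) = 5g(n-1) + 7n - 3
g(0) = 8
First-order linear with linear forcing.
Homogeneous solution: g_h(n) = A·(5)^n.
Try particular g_p(n) = pn + q. Substituting:
  pn + q = 5(p(n-1) + q) + 7n - 3.
Matching the n-coefficient: p = 5p + 7 ⇒ p = - \frac{7}{4}.
Matching constants: q = -5p + 5q - 3 ⇒ q = - \frac{23}{16}.
General: g(n) = A·(5)^n - \frac{7 n}{4} - \frac{23}{16}.
Apply g(0) = 8: A - \frac{23}{16} = 8 ⇒ A = \frac{151}{16}.
So g(n) = \frac{151 \cdot 5^{n}}{16} - \frac{7 n}{4} - \frac{23}{16}.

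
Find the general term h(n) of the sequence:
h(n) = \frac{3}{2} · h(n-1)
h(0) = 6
Pure geometric recurrence with ratio \frac{3}{2}.
By induction h(n) = h(0) · (\frac{3}{2})^n = 6 \left(\frac{3}{2}\right)^{n}.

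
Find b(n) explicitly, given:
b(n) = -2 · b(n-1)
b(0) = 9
Pure geometric recurrence with ratio -2.
By induction b(n) = b(0) · (-2)^n = 9 \left(-2\right)^{n}.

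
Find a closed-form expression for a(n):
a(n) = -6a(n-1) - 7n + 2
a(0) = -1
First-order linear with linear forcing.
Homogeneous solution: a_h(n) = A·(-6)^n.
Try particular a_p(n) = pn + q. Substituting:
  pn + q = -6(p(n-1) + q) - 7n + 2.
Matching the n-coefficient: p = -6p - 7 ⇒ p = -1.
Matching constants: q = 6p - 6q + 2 ⇒ q = - \frac{4}{7}.
General: a(n) = A·(-6)^n - n - \frac{4}{7}.
Apply a(0) = -1: A - \frac{4}{7} = -1 ⇒ A = - \frac{3}{7}.
So a(n) = - \frac{3 \left(-6\right)^{n}}{7} - n - \frac{4}{7}.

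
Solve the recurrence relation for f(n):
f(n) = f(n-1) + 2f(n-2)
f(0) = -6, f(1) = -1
Characteristic equation: x² - x - 2 = 0, which factors as (x - (2))(x - (-1)) = 0.
Roots r₁ = 2, r₂ = -1 (distinct).
General solution: f(n) = A·(2)^n + B·(-1)^n.
From f(0) = -6: A + B = -6.
From f(1) = -1: 2A - B = -1.
Solving: A = - \frac{7}{3}, B = - \frac{11}{3}.
So f(n) = - \frac{11 \left(-1\right)^{n}}{3} - \frac{7 \cdot 2^{n}}{3}.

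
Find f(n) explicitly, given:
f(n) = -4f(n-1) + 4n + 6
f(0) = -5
First-order linear with linear forcing.
Homogeneous solution: f_h(n) = A·(-4)^n.
Try particular f_p(n) = pn + q. Substituting:
  pn + q = -4(p(n-1) + q) + 4n + 6.
Matching the n-coefficient: p = -4p + 4 ⇒ p = \frac{4}{5}.
Matching constants: q = 4p - 4q + 6 ⇒ q = \frac{46}{25}.
General: f(n) = A·(-4)^n + \frac{4 n}{5} + \frac{46}{25}.
Apply f(0) = -5: A + \frac{46}{25} = -5 ⇒ A = - \frac{171}{25}.
So f(n) = - \frac{171 \left(-4\right)^{n}}{25} + \frac{4 n}{5} + \frac{46}{25}.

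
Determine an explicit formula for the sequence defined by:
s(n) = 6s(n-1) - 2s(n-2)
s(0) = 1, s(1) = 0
Characteristic equation: x² - 6x + 2 = 0.
Discriminant Δ = (6)² + 4·(-2) = 28.
Roots r₁,₂ = (6 ± √28)/2, so r₁ = \sqrt{7} + 3, r₂ = 3 - \sqrt{7}.
General solution: s(n) = A·r₁^n + B·r₂^n.
From the initial conditions, A + B = 1 and r₁A + r₂B = 0.
Since r₁ - r₂ = √28: A = (0 - (1)r₂)/√28 = \frac{1}{2} - \frac{3 \sqrt{7}}{14}, and B = 1 - A = \frac{1}{2} + \frac{3 \sqrt{7}}{14}.
So s(n) = \left(\frac{1}{2} - \frac{3 \sqrt{7}}{14}\right)\left(\sqrt{7} + 3\right)^n + \left(\frac{1}{2} + \frac{3 \sqrt{7}}{14}\right)\left(3 - \sqrt{7}\right)^n.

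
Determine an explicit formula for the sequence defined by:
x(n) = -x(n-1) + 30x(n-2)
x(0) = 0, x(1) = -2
Characteristic equation: x² + x - 30 = 0, which factors as (x - (5))(x - (-6)) = 0.
Roots r₁ = 5, r₂ = -6 (distinct).
General solution: x(n) = A·(5)^n + B·(-6)^n.
From x(0) = 0: A + B = 0.
From x(1) = -2: 5A - 6B = -2.
Solving: A = - \frac{2}{11}, B = \frac{2}{11}.
So x(n) = \frac{2 \left(-6\right)^{n}}{11} - \frac{2 \cdot 5^{n}}{11}.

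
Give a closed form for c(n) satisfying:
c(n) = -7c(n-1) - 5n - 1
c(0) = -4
First-order linear with linear forcing.
Homogeneous solution: c_h(n) = A·(-7)^n.
Try particular c_p(n) = pn + q. Substituting:
  pn + q = -7(p(n-1) + q) - 5n - 1.
Matching the n-coefficient: p = -7p - 5 ⇒ p = - \frac{5}{8}.
Matching constants: q = 7p - 7q - 1 ⇒ q = - \frac{43}{64}.
General: c(n) = A·(-7)^n - \frac{5 n}{8} - \frac{43}{64}.
Apply c(0) = -4: A - \frac{43}{64} = -4 ⇒ A = - \frac{213}{64}.
So c(n) = - \frac{213 \left(-7\right)^{n}}{64} - \frac{5 n}{8} - \frac{43}{64}.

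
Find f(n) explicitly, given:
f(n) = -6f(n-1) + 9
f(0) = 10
First-order linear non-homogeneous.
Homogeneous solution: f_h(n) = A·(-6)^n.
Try constant particular solution f_p = K: K = -6K + 9 ⇒ K = \frac{9}{7}.
General: f(n) = A·(-6)^n + \frac{9}{7}.
Apply f(0) = 10: A + \frac{9}{7} = 10 ⇒ A = \frac{61}{7}.
So f(n) = \frac{61 \left(-6\right)^{n}}{7} + \frac{9}{7}.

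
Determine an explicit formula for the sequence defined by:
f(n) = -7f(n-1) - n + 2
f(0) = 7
First-order linear with linear forcing.
Homogeneous solution: f_h(n) = A·(-7)^n.
Try particular f_p(n) = pn + q. Substituting:
  pn + q = -7(p(n-1) + q) - n + 2.
Matching the n-coefficient: p = -7p - 1 ⇒ p = - \frac{1}{8}.
Matching constants: q = 7p - 7q + 2 ⇒ q = \frac{9}{64}.
General: f(n) = A·(-7)^n - \frac{n}{8} + \frac{9}{64}.
Apply f(0) = 7: A + \frac{9}{64} = 7 ⇒ A = \frac{439}{64}.
So f(n) = \frac{439 \left(-7\right)^{n}}{64} - \frac{n}{8} + \frac{9}{64}.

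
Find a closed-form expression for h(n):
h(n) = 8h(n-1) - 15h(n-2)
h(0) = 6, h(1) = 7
Characteristic equation: x² - 8x + 15 = 0, which factors as (x - (5))(x - (3)) = 0.
Roots r₁ = 5, r₂ = 3 (distinct).
General solution: h(n) = A·(5)^n + B·(3)^n.
From h(0) = 6: A + B = 6.
From h(1) = 7: 5A + 3B = 7.
Solving: A = - \frac{11}{2}, B = \frac{23}{2}.
So h(n) = \frac{23 \cdot 3^{n}}{2} - \frac{11 \cdot 5^{n}}{2}.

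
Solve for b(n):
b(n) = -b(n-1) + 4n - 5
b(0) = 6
First-order linear with linear forcing.
Homogeneous solution: b_h(n) = A·(-1)^n.
Try particular b_p(n) = pn + q. Substituting:
  pn + q = -(p(n-1) + q) + 4n - 5.
Matching the n-coefficient: p = -p + 4 ⇒ p = 2.
Matching constants: q = p - q - 5 ⇒ q = - \frac{3}{2}.
General: b(n) = A·(-1)^n + 2 n - \frac{3}{2}.
Apply b(0) = 6: A - \frac{3}{2} = 6 ⇒ A = \frac{15}{2}.
So b(n) = \frac{15 \left(-1\right)^{n}}{2} + 2 n - \frac{3}{2}.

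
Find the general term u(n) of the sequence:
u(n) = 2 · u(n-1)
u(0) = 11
Pure geometric recurrence with ratio 2.
By induction u(n) = u(0) · (2)^n = 11 \cdot 2^{n}.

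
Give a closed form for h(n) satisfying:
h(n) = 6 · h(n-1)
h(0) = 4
Pure geometric recurrence with ratio 6.
By induction h(n) = h(0) · (6)^n = 4 \cdot 6^{n}.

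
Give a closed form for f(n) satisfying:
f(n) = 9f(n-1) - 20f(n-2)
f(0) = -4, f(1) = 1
Characteristic equation: x² - 9x + 20 = 0, which factors as (x - (5))(x - (4)) = 0.
Roots r₁ = 5, r₂ = 4 (distinct).
General solution: f(n) = A·(5)^n + B·(4)^n.
From f(0) = -4: A + B = -4.
From f(1) = 1: 5A + 4B = 1.
Solving: A = 17, B = -21.
So f(n) = - 21 \cdot 4^{n} + 17 \cdot 5^{n}.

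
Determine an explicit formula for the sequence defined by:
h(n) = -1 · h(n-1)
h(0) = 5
Pure geometric recurrence with ratio -1.
By induction h(n) = h(0) · (-1)^n = 5 \left(-1\right)^{n}.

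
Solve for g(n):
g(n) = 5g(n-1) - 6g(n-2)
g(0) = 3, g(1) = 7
Characteristic equation: x² - 5x + 6 = 0, which factors as (x - (3))(x - (2)) = 0.
Roots r₁ = 3, r₂ = 2 (distinct).
General solution: g(n) = A·(3)^n + B·(2)^n.
From g(0) = 3: A + B = 3.
From g(1) = 7: 3A + 2B = 7.
Solving: A = 1, B = 2.
So g(n) = 2 \cdot 2^{n} + 3^{n}.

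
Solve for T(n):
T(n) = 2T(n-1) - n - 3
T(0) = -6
First-order linear with linear forcing.
Homogeneous solution: T_h(n) = A·(2)^n.
Try particular T_p(n) = pn + q. Substituting:
  pn + q = 2(p(n-1) + q) - n - 3.
Matching the n-coefficient: p = 2p - 1 ⇒ p = 1.
Matching constants: q = -2p + 2q - 3 ⇒ q = 5.
General: T(n) = A·(2)^n + n + 5.
Apply T(0) = -6: A + 5 = -6 ⇒ A = -11.
So T(n) = - 11 \cdot 2^{n} + n + 5.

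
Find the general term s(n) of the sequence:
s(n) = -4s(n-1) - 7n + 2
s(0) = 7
First-order linear with linear forcing.
Homogeneous solution: s_h(n) = A·(-4)^n.
Try particular s_p(n) = pn + q. Substituting:
  pn + q = -4(p(n-1) + q) - 7n + 2.
Matching the n-coefficient: p = -4p - 7 ⇒ p = - \frac{7}{5}.
Matching constants: q = 4p - 4q + 2 ⇒ q = - \frac{18}{25}.
General: s(n) = A·(-4)^n - \frac{7 n}{5} - \frac{18}{25}.
Apply s(0) = 7: A - \frac{18}{25} = 7 ⇒ A = \frac{193}{25}.
So s(n) = \frac{193 \left(-4\right)^{n}}{25} - \frac{7 n}{5} - \frac{18}{25}.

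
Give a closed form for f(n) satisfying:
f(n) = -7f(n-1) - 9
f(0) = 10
First-order linear non-homogeneous.
Homogeneous solution: f_h(n) = A·(-7)^n.
Try constant particular solution f_p = K: K = -7K - 9 ⇒ K = - \frac{9}{8}.
General: f(n) = A·(-7)^n - \frac{9}{8}.
Apply f(0) = 10: A - \frac{9}{8} = 10 ⇒ A = \frac{89}{8}.
So f(n) = \frac{89 \left(-7\right)^{n}}{8} - \frac{9}{8}.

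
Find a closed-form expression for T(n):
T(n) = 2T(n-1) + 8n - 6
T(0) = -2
First-order linear with linear forcing.
Homogeneous solution: T_h(n) = A·(2)^n.
Try particular T_p(n) = pn + q. Substituting:
  pn + q = 2(p(n-1) + q) + 8n - 6.
Matching the n-coefficient: p = 2p + 8 ⇒ p = -8.
Matching constants: q = -2p + 2q - 6 ⇒ q = -10.
General: T(n) = A·(2)^n - 8 n - 10.
Apply T(0) = -2: A - 10 = -2 ⇒ A = 8.
So T(n) = 8 \cdot 2^{n} - 8 n - 10.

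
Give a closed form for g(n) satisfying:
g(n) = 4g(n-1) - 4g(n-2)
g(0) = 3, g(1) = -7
Characteristic equation: x² - 4x + 4 = 0, which is (x - (2))².
Repeated root r = 2.
General solution: g(n) = (A + Bn)·(2)^n.
From g(0) = 3: A = 3.
From g(1) = -7: (A + B)·(2) = -7 ⇒ B = - \frac{13}{2}.
So g(n) = \left(3 - \frac{13 n}{2}\right) \cdot (2)^n.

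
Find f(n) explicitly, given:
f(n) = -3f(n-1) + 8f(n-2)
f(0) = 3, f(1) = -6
Characteristic equation: x² + 3x - 8 = 0.
Discriminant Δ = (-3)² + 4·(8) = 41.
Roots r₁,₂ = (-3 ± √41)/2, so r₁ = - \frac{3}{2} + \frac{\sqrt{41}}{2}, r₂ = - \frac{\sqrt{41}}{2} - \frac{3}{2}.
General solution: f(n) = A·r₁^n + B·r₂^n.
From the initial conditions, A + B = 3 and r₁A + r₂B = -6.
Since r₁ - r₂ = √41: A = (-6 - (3)r₂)/√41 = \frac{3}{2} - \frac{3 \sqrt{41}}{82}, and B = 3 - A = \frac{3 \sqrt{41}}{82} + \frac{3}{2}.
So f(n) = \left(\frac{3}{2} - \frac{3 \sqrt{41}}{82}\right)\left(- \frac{3}{2} + \frac{\sqrt{41}}{2}\right)^n + \left(\frac{3 \sqrt{41}}{82} + \frac{3}{2}\right)\left(- \frac{\sqrt{41}}{2} - \frac{3}{2}\right)^n.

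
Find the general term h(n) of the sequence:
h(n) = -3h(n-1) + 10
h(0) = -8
First-order linear non-homogeneous.
Homogeneous solution: h_h(n) = A·(-3)^n.
Try constant particular solution h_p = K: K = -3K + 10 ⇒ K = \frac{5}{2}.
General: h(n) = A·(-3)^n + \frac{5}{2}.
Apply h(0) = -8: A + \frac{5}{2} = -8 ⇒ A = - \frac{21}{2}.
So h(n) = \frac{5}{2} - \frac{21 \left(-3\right)^{n}}{2}.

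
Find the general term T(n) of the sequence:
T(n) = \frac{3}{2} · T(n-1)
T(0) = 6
Pure geometric recurrence with ratio \frac{3}{2}.
By induction T(n) = T(0) · (\frac{3}{2})^n = 6 \left(\frac{3}{2}\right)^{n}.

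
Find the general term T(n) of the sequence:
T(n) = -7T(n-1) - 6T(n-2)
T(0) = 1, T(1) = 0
Characteristic equation: x² + 7x + 6 = 0, which factors as (x - (-1))(x - (-6)) = 0.
Roots r₁ = -1, r₂ = -6 (distinct).
General solution: T(n) = A·(-1)^n + B·(-6)^n.
From T(0) = 1: A + B = 1.
From T(1) = 0: -A - 6B = 0.
Solving: A = \frac{6}{5}, B = - \frac{1}{5}.
So T(n) = \frac{6 \left(-1\right)^{n}}{5} - \frac{\left(-6\right)^{n}}{5}.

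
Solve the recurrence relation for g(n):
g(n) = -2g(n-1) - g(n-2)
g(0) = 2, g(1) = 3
Characteristic equation: x² + 2x + 1 = 0, which is (x - (-1))².
Repeated root r = -1.
General solution: g(n) = (A + Bn)·(-1)^n.
From g(0) = 2: A = 2.
From g(1) = 3: (A + B)·(-1) = 3 ⇒ B = -5.
So g(n) = \left(2 - 5 n\right) \cdot (-1)^n.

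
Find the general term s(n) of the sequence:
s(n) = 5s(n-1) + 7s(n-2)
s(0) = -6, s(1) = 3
Characteristic equation: x² - 5x - 7 = 0.
Discriminant Δ = (5)² + 4·(7) = 53.
Roots r₁,₂ = (5 ± √53)/2, so r₁ = \frac{5}{2} + \frac{\sqrt{53}}{2}, r₂ = \frac{5}{2} - \frac{\sqrt{53}}{2}.
General solution: s(n) = A·r₁^n + B·r₂^n.
From the initial conditions, A + B = -6 and r₁A + r₂B = 3.
Since r₁ - r₂ = √53: A = (3 - (-6)r₂)/√53 = -3 + \frac{18 \sqrt{53}}{53}, and B = -6 - A = -3 - \frac{18 \sqrt{53}}{53}.
So s(n) = \left(-3 + \frac{18 \sqrt{53}}{53}\right)\left(\frac{5}{2} + \frac{\sqrt{53}}{2}\right)^n + \left(-3 - \frac{18 \sqrt{53}}{53}\right)\left(\frac{5}{2} - \frac{\sqrt{53}}{2}\right)^n.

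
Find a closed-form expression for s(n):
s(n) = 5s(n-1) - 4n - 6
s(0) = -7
First-order linear with linear forcing.
Homogeneous solution: s_h(n) = A·(5)^n.
Try particular s_p(n) = pn + q. Substituting:
  pn + q = 5(p(n-1) + q) - 4n - 6.
Matching the n-coefficient: p = 5p - 4 ⇒ p = 1.
Matching constants: q = -5p + 5q - 6 ⇒ q = \frac{11}{4}.
General: s(n) = A·(5)^n + n + \frac{11}{4}.
Apply s(0) = -7: A + \frac{11}{4} = -7 ⇒ A = - \frac{39}{4}.
So s(n) = - \frac{39 \cdot 5^{n}}{4} + n + \frac{11}{4}.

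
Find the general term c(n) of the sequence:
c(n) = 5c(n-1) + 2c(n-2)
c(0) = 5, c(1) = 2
Characteristic equation: x² - 5x - 2 = 0.
Discriminant Δ = (5)² + 4·(2) = 33.
Roots r₁,₂ = (5 ± √33)/2, so r₁ = \frac{5}{2} + \frac{\sqrt{33}}{2}, r₂ = \frac{5}{2} - \frac{\sqrt{33}}{2}.
General solution: c(n) = A·r₁^n + B·r₂^n.
From the initial conditions, A + B = 5 and r₁A + r₂B = 2.
Since r₁ - r₂ = √33: A = (2 - (5)r₂)/√33 = \frac{5}{2} - \frac{7 \sqrt{33}}{22}, and B = 5 - A = \frac{7 \sqrt{33}}{22} + \frac{5}{2}.
So c(n) = \left(\frac{5}{2} - \frac{7 \sqrt{33}}{22}\right)\left(\frac{5}{2} + \frac{\sqrt{33}}{2}\right)^n + \left(\frac{7 \sqrt{33}}{22} + \frac{5}{2}\right)\left(\frac{5}{2} - \frac{\sqrt{33}}{2}\right)^n.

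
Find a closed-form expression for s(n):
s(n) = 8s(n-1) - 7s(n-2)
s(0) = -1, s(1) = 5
Characteristic equation: x² - 8x + 7 = 0, which factors as (x - (7))(x - (1)) = 0.
Roots r₁ = 7, r₂ = 1 (distinct).
General solution: s(n) = A·(7)^n + B·(1)^n.
From s(0) = -1: A + B = -1.
From s(1) = 5: 7A + B = 5.
Solving: A = 1, B = -2.
So s(n) = 7^{n} - 2.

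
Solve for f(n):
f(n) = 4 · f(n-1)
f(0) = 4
Pure geometric recurrence with ratio 4.
By induction f(n) = f(0) · (4)^n = 4 \cdot 4^{n}.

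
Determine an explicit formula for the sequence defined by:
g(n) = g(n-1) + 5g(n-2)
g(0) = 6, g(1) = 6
Characteristic equation: x² - x - 5 = 0.
Discriminant Δ = (1)² + 4·(5) = 21.
Roots r₁,₂ = (1 ± √21)/2, so r₁ = \frac{1}{2} + \frac{\sqrt{21}}{2}, r₂ = \frac{1}{2} - \frac{\sqrt{21}}{2}.
General solution: g(n) = A·r₁^n + B·r₂^n.
From the initial conditions, A + B = 6 and r₁A + r₂B = 6.
Since r₁ - r₂ = √21: A = (6 - (6)r₂)/√21 = \frac{\sqrt{21}}{7} + 3, and B = 6 - A = 3 - \frac{\sqrt{21}}{7}.
So g(n) = \left(\frac{\sqrt{21}}{7} + 3\right)\left(\frac{1}{2} + \frac{\sqrt{21}}{2}\right)^n + \left(3 - \frac{\sqrt{21}}{7}\right)\left(\frac{1}{2} - \frac{\sqrt{21}}{2}\right)^n.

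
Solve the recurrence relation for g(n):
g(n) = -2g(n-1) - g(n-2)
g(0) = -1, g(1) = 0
Characteristic equation: x² + 2x + 1 = 0, which is (x - (-1))².
Repeated root r = -1.
General solution: g(n) = (A + Bn)·(-1)^n.
From g(0) = -1: A = -1.
From g(1) = 0: (A + B)·(-1) = 0 ⇒ B = 1.
So g(n) = \left(n - 1\right) \cdot (-1)^n.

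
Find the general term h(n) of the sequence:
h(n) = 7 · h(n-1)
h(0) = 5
Pure geometric recurrence with ratio 7.
By induction h(n) = h(0) · (7)^n = 5 \cdot 7^{n}.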